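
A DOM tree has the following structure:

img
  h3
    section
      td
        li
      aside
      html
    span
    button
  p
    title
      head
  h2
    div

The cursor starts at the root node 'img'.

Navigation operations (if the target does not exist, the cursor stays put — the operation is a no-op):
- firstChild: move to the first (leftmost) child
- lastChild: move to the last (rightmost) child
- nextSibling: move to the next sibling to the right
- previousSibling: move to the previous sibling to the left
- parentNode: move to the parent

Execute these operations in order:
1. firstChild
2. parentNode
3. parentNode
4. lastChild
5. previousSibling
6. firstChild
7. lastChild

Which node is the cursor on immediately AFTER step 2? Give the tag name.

Answer: img

Derivation:
After 1 (firstChild): h3
After 2 (parentNode): img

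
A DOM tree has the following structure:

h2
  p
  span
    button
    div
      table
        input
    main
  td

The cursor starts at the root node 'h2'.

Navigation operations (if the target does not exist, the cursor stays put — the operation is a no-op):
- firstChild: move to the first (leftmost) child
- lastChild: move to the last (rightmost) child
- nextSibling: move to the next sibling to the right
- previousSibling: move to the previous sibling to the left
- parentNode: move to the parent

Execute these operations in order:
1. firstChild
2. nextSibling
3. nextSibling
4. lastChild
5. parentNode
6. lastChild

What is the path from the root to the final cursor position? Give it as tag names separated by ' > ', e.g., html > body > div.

Answer: h2 > td

Derivation:
After 1 (firstChild): p
After 2 (nextSibling): span
After 3 (nextSibling): td
After 4 (lastChild): td (no-op, stayed)
After 5 (parentNode): h2
After 6 (lastChild): td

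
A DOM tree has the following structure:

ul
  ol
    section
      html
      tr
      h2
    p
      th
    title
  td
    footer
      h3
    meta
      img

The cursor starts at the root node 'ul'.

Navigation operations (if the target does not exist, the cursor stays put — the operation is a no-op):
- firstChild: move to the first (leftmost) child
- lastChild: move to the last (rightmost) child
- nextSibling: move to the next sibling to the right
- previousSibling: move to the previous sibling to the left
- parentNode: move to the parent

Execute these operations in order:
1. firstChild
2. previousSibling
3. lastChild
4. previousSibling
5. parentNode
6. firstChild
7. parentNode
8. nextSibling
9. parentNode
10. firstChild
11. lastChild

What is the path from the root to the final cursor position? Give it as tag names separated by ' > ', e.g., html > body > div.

After 1 (firstChild): ol
After 2 (previousSibling): ol (no-op, stayed)
After 3 (lastChild): title
After 4 (previousSibling): p
After 5 (parentNode): ol
After 6 (firstChild): section
After 7 (parentNode): ol
After 8 (nextSibling): td
After 9 (parentNode): ul
After 10 (firstChild): ol
After 11 (lastChild): title

Answer: ul > ol > title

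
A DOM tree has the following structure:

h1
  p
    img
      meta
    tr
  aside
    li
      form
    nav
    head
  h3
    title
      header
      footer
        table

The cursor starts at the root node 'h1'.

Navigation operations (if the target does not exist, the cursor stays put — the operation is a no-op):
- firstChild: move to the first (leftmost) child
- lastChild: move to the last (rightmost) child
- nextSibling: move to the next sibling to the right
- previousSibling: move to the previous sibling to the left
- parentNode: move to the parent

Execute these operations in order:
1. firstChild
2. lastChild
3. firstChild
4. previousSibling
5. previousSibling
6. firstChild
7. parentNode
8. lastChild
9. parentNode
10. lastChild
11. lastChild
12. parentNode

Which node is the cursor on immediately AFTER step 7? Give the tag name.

Answer: img

Derivation:
After 1 (firstChild): p
After 2 (lastChild): tr
After 3 (firstChild): tr (no-op, stayed)
After 4 (previousSibling): img
After 5 (previousSibling): img (no-op, stayed)
After 6 (firstChild): meta
After 7 (parentNode): img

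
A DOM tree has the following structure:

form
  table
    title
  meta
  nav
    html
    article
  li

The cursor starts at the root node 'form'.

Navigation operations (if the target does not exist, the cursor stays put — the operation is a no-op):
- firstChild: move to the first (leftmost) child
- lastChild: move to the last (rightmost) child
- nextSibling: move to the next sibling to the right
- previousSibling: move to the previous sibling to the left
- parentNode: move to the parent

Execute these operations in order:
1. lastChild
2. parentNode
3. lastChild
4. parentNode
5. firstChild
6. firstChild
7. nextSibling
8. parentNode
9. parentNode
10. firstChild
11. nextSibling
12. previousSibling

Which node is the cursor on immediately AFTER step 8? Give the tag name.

Answer: table

Derivation:
After 1 (lastChild): li
After 2 (parentNode): form
After 3 (lastChild): li
After 4 (parentNode): form
After 5 (firstChild): table
After 6 (firstChild): title
After 7 (nextSibling): title (no-op, stayed)
After 8 (parentNode): table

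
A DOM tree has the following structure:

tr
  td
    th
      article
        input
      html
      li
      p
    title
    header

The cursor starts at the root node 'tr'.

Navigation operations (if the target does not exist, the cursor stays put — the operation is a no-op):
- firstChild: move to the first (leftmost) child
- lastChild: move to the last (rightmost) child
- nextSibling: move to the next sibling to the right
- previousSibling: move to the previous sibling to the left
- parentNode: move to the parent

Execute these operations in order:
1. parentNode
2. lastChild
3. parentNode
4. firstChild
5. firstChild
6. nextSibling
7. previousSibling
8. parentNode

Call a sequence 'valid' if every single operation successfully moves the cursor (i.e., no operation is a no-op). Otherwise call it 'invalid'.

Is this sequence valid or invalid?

Answer: invalid

Derivation:
After 1 (parentNode): tr (no-op, stayed)
After 2 (lastChild): td
After 3 (parentNode): tr
After 4 (firstChild): td
After 5 (firstChild): th
After 6 (nextSibling): title
After 7 (previousSibling): th
After 8 (parentNode): td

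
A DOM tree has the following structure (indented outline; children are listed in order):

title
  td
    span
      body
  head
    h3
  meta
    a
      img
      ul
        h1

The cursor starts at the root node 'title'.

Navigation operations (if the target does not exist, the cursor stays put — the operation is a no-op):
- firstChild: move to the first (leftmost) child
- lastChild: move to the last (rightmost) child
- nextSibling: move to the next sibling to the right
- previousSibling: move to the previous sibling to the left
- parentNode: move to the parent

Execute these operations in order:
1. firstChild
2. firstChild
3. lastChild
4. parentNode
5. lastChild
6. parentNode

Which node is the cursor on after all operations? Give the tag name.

Answer: span

Derivation:
After 1 (firstChild): td
After 2 (firstChild): span
After 3 (lastChild): body
After 4 (parentNode): span
After 5 (lastChild): body
After 6 (parentNode): span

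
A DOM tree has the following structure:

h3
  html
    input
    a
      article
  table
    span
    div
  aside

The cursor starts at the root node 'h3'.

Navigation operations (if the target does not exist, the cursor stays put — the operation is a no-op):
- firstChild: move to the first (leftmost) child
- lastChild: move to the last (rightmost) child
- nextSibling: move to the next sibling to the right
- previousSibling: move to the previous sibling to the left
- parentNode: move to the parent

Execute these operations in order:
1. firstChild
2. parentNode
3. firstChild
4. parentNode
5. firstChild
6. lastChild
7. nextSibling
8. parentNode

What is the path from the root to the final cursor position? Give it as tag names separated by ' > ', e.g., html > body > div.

After 1 (firstChild): html
After 2 (parentNode): h3
After 3 (firstChild): html
After 4 (parentNode): h3
After 5 (firstChild): html
After 6 (lastChild): a
After 7 (nextSibling): a (no-op, stayed)
After 8 (parentNode): html

Answer: h3 > html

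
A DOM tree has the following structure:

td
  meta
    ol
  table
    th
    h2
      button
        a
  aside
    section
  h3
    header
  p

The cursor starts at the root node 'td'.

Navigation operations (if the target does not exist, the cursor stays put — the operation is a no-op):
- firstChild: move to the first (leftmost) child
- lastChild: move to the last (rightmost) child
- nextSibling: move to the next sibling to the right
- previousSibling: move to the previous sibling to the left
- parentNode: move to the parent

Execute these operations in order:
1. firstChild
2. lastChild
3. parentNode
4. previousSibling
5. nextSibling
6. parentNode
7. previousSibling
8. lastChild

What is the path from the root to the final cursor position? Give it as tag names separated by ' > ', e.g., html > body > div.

After 1 (firstChild): meta
After 2 (lastChild): ol
After 3 (parentNode): meta
After 4 (previousSibling): meta (no-op, stayed)
After 5 (nextSibling): table
After 6 (parentNode): td
After 7 (previousSibling): td (no-op, stayed)
After 8 (lastChild): p

Answer: td > p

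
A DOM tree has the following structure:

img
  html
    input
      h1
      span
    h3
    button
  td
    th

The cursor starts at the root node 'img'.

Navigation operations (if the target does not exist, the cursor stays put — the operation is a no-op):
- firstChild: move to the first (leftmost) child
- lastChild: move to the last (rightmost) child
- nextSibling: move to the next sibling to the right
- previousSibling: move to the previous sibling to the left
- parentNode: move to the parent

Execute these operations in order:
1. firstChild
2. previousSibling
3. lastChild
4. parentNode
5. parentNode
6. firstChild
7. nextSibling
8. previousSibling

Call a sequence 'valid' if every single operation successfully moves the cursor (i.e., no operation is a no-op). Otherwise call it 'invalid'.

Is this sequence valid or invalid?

Answer: invalid

Derivation:
After 1 (firstChild): html
After 2 (previousSibling): html (no-op, stayed)
After 3 (lastChild): button
After 4 (parentNode): html
After 5 (parentNode): img
After 6 (firstChild): html
After 7 (nextSibling): td
After 8 (previousSibling): html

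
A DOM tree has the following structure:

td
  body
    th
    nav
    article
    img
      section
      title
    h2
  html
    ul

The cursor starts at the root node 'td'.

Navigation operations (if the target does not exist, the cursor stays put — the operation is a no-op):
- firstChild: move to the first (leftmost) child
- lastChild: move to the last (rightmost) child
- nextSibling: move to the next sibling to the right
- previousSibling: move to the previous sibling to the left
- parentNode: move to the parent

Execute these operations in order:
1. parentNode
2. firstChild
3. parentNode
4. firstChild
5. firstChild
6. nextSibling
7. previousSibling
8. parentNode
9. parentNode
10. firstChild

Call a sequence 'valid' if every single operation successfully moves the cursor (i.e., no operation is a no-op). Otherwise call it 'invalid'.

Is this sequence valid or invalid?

Answer: invalid

Derivation:
After 1 (parentNode): td (no-op, stayed)
After 2 (firstChild): body
After 3 (parentNode): td
After 4 (firstChild): body
After 5 (firstChild): th
After 6 (nextSibling): nav
After 7 (previousSibling): th
After 8 (parentNode): body
After 9 (parentNode): td
After 10 (firstChild): body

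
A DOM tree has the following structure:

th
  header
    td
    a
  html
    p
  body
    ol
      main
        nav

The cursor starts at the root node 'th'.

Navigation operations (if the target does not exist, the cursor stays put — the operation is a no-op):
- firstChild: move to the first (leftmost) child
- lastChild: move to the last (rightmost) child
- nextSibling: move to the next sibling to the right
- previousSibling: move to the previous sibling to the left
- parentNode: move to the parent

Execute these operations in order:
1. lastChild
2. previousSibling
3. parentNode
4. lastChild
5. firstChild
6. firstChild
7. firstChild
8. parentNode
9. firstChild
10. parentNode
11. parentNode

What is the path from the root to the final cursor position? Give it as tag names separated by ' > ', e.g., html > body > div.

After 1 (lastChild): body
After 2 (previousSibling): html
After 3 (parentNode): th
After 4 (lastChild): body
After 5 (firstChild): ol
After 6 (firstChild): main
After 7 (firstChild): nav
After 8 (parentNode): main
After 9 (firstChild): nav
After 10 (parentNode): main
After 11 (parentNode): ol

Answer: th > body > ol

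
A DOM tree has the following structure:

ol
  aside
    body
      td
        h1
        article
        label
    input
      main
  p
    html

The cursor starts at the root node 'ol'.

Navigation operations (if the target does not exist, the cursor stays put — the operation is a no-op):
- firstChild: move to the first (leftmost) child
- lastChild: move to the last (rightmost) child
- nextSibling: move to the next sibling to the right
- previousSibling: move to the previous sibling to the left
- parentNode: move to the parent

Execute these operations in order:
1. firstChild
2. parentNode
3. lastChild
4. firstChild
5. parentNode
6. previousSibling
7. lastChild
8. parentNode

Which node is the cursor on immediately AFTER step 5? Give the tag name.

After 1 (firstChild): aside
After 2 (parentNode): ol
After 3 (lastChild): p
After 4 (firstChild): html
After 5 (parentNode): p

Answer: p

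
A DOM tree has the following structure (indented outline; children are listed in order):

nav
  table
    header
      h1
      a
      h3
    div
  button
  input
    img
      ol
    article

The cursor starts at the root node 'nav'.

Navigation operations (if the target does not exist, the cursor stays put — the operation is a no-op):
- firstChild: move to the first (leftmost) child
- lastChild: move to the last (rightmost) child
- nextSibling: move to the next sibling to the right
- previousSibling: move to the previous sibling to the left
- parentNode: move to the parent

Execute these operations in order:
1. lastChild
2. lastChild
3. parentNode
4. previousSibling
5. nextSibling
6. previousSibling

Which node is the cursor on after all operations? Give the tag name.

After 1 (lastChild): input
After 2 (lastChild): article
After 3 (parentNode): input
After 4 (previousSibling): button
After 5 (nextSibling): input
After 6 (previousSibling): button

Answer: button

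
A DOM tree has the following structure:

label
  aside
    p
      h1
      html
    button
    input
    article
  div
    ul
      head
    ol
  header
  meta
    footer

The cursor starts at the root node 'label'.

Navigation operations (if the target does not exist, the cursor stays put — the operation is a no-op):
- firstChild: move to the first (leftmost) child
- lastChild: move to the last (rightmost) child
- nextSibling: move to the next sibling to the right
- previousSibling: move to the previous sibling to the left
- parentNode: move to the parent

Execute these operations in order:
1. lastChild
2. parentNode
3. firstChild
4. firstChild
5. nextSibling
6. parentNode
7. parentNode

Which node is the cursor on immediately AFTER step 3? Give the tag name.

Answer: aside

Derivation:
After 1 (lastChild): meta
After 2 (parentNode): label
After 3 (firstChild): aside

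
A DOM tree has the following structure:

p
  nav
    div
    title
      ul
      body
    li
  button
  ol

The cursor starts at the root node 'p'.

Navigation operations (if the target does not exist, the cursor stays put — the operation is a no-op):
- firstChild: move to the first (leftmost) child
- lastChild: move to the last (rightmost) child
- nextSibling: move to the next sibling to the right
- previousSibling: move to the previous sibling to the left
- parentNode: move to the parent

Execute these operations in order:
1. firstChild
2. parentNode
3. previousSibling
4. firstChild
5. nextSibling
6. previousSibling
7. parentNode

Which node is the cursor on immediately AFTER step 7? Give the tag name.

After 1 (firstChild): nav
After 2 (parentNode): p
After 3 (previousSibling): p (no-op, stayed)
After 4 (firstChild): nav
After 5 (nextSibling): button
After 6 (previousSibling): nav
After 7 (parentNode): p

Answer: p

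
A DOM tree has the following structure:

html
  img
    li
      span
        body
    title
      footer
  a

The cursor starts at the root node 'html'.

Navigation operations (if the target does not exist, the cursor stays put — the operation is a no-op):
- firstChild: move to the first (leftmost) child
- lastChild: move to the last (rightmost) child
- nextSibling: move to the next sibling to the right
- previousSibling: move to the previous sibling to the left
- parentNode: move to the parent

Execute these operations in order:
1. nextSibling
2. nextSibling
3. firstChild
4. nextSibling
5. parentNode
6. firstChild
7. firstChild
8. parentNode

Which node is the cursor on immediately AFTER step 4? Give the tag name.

After 1 (nextSibling): html (no-op, stayed)
After 2 (nextSibling): html (no-op, stayed)
After 3 (firstChild): img
After 4 (nextSibling): a

Answer: a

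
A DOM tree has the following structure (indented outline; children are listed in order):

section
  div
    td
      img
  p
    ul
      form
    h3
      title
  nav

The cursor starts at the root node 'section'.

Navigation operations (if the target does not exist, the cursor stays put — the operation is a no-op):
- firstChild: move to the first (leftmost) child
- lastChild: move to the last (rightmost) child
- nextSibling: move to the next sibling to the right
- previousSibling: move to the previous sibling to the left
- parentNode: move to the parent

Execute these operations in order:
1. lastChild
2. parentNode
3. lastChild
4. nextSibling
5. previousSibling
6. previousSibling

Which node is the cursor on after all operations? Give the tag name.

After 1 (lastChild): nav
After 2 (parentNode): section
After 3 (lastChild): nav
After 4 (nextSibling): nav (no-op, stayed)
After 5 (previousSibling): p
After 6 (previousSibling): div

Answer: div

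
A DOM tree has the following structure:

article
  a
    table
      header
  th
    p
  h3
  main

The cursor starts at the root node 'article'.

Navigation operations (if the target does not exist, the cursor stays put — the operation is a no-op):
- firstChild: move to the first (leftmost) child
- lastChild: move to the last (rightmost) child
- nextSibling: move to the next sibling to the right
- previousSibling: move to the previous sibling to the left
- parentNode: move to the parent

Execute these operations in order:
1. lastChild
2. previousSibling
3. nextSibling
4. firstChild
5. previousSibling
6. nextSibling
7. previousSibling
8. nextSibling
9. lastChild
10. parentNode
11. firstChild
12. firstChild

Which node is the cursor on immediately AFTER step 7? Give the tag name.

Answer: h3

Derivation:
After 1 (lastChild): main
After 2 (previousSibling): h3
After 3 (nextSibling): main
After 4 (firstChild): main (no-op, stayed)
After 5 (previousSibling): h3
After 6 (nextSibling): main
After 7 (previousSibling): h3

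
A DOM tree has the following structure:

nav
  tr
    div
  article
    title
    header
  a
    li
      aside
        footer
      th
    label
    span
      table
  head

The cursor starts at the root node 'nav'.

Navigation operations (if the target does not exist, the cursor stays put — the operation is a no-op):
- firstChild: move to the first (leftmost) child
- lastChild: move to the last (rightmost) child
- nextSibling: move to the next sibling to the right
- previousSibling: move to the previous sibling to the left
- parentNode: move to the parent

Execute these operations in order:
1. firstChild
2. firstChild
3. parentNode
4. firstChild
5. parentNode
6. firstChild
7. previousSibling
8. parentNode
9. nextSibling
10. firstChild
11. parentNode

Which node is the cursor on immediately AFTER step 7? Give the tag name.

Answer: div

Derivation:
After 1 (firstChild): tr
After 2 (firstChild): div
After 3 (parentNode): tr
After 4 (firstChild): div
After 5 (parentNode): tr
After 6 (firstChild): div
After 7 (previousSibling): div (no-op, stayed)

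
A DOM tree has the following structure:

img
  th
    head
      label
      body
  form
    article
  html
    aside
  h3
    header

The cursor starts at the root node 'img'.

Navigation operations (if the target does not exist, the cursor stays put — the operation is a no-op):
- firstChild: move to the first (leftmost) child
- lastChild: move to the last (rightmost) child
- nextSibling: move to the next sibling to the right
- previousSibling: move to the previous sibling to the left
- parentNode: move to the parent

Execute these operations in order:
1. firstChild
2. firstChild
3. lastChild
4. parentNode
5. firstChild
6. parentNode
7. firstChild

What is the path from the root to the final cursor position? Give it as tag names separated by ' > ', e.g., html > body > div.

Answer: img > th > head > label

Derivation:
After 1 (firstChild): th
After 2 (firstChild): head
After 3 (lastChild): body
After 4 (parentNode): head
After 5 (firstChild): label
After 6 (parentNode): head
After 7 (firstChild): label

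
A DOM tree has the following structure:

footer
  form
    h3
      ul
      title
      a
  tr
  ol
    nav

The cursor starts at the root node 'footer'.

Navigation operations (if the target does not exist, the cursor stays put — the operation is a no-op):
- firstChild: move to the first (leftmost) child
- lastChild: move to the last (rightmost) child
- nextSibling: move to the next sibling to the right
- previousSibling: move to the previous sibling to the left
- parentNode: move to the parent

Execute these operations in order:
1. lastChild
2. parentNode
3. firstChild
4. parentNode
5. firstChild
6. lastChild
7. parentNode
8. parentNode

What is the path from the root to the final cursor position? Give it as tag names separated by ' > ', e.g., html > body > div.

After 1 (lastChild): ol
After 2 (parentNode): footer
After 3 (firstChild): form
After 4 (parentNode): footer
After 5 (firstChild): form
After 6 (lastChild): h3
After 7 (parentNode): form
After 8 (parentNode): footer

Answer: footer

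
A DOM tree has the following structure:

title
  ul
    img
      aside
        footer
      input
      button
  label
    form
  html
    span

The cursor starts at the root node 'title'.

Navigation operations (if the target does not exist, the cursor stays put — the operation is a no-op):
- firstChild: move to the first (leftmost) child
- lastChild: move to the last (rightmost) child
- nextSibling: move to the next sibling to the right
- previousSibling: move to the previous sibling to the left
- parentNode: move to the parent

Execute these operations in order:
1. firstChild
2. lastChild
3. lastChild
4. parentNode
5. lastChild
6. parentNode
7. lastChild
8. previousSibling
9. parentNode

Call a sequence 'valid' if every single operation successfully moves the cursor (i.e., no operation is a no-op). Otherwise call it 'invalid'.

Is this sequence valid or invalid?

Answer: valid

Derivation:
After 1 (firstChild): ul
After 2 (lastChild): img
After 3 (lastChild): button
After 4 (parentNode): img
After 5 (lastChild): button
After 6 (parentNode): img
After 7 (lastChild): button
After 8 (previousSibling): input
After 9 (parentNode): img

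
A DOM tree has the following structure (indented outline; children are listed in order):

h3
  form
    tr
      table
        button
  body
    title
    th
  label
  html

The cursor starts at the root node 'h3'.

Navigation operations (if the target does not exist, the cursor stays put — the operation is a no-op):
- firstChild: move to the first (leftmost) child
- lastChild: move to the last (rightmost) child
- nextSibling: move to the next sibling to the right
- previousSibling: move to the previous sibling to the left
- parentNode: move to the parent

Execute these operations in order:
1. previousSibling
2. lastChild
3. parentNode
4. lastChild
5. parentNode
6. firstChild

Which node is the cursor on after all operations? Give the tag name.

After 1 (previousSibling): h3 (no-op, stayed)
After 2 (lastChild): html
After 3 (parentNode): h3
After 4 (lastChild): html
After 5 (parentNode): h3
After 6 (firstChild): form

Answer: form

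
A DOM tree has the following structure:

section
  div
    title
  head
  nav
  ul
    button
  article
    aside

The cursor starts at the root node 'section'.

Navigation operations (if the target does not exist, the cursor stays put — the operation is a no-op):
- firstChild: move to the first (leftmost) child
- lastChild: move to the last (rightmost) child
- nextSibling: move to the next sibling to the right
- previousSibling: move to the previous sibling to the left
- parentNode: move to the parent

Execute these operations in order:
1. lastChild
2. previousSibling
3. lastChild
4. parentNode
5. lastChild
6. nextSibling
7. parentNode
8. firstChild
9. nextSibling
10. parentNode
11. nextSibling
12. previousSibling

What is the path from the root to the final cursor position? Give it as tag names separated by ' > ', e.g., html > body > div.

After 1 (lastChild): article
After 2 (previousSibling): ul
After 3 (lastChild): button
After 4 (parentNode): ul
After 5 (lastChild): button
After 6 (nextSibling): button (no-op, stayed)
After 7 (parentNode): ul
After 8 (firstChild): button
After 9 (nextSibling): button (no-op, stayed)
After 10 (parentNode): ul
After 11 (nextSibling): article
After 12 (previousSibling): ul

Answer: section > ul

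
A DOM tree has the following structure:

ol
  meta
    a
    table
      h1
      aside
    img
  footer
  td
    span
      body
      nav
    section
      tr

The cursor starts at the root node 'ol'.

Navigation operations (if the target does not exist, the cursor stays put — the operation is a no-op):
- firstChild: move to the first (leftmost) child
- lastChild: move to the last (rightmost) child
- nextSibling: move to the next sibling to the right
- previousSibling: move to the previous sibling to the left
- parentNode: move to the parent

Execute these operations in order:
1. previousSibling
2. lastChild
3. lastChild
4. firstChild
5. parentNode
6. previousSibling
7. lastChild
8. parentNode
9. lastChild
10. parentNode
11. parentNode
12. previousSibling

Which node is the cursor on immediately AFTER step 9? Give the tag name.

Answer: nav

Derivation:
After 1 (previousSibling): ol (no-op, stayed)
After 2 (lastChild): td
After 3 (lastChild): section
After 4 (firstChild): tr
After 5 (parentNode): section
After 6 (previousSibling): span
After 7 (lastChild): nav
After 8 (parentNode): span
After 9 (lastChild): nav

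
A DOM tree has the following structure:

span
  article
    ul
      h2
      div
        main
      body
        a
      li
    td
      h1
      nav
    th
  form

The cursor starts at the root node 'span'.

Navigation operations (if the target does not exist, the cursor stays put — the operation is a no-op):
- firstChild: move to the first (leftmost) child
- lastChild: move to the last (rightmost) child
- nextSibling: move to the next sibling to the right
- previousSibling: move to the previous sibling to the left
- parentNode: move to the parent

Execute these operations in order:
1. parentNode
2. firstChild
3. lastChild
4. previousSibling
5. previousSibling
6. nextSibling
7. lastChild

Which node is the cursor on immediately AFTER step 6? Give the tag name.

After 1 (parentNode): span (no-op, stayed)
After 2 (firstChild): article
After 3 (lastChild): th
After 4 (previousSibling): td
After 5 (previousSibling): ul
After 6 (nextSibling): td

Answer: td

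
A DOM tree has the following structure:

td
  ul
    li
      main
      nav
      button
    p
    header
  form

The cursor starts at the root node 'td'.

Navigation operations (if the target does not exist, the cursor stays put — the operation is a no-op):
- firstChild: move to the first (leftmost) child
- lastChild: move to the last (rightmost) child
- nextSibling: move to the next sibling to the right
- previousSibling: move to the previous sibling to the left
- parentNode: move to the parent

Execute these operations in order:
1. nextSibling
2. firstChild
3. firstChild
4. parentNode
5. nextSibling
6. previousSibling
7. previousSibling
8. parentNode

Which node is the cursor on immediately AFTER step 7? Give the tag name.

After 1 (nextSibling): td (no-op, stayed)
After 2 (firstChild): ul
After 3 (firstChild): li
After 4 (parentNode): ul
After 5 (nextSibling): form
After 6 (previousSibling): ul
After 7 (previousSibling): ul (no-op, stayed)

Answer: ul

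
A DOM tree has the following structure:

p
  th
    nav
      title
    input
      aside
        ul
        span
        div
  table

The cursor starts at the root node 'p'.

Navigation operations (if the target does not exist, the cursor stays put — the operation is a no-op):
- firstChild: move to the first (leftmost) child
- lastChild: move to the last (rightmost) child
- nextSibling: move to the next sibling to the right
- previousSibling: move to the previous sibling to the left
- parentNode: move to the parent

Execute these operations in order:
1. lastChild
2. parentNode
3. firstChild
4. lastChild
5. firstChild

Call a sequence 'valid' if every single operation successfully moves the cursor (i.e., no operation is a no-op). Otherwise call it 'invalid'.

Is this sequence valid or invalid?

After 1 (lastChild): table
After 2 (parentNode): p
After 3 (firstChild): th
After 4 (lastChild): input
After 5 (firstChild): aside

Answer: valid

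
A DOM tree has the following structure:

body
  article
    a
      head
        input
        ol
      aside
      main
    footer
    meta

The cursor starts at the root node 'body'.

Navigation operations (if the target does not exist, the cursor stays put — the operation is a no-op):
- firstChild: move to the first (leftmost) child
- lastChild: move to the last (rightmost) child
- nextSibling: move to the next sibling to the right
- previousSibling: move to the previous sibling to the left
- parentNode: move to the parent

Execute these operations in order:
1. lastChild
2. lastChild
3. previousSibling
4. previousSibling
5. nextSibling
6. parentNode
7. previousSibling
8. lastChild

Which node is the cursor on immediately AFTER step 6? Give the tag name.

Answer: article

Derivation:
After 1 (lastChild): article
After 2 (lastChild): meta
After 3 (previousSibling): footer
After 4 (previousSibling): a
After 5 (nextSibling): footer
After 6 (parentNode): article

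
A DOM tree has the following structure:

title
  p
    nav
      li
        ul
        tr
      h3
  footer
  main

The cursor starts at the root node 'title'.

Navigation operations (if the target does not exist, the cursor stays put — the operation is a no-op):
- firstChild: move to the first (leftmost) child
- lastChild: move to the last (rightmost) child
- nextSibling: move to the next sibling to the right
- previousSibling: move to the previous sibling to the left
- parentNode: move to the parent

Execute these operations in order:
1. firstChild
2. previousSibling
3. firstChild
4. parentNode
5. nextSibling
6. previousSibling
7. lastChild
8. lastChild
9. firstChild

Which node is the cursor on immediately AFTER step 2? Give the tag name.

Answer: p

Derivation:
After 1 (firstChild): p
After 2 (previousSibling): p (no-op, stayed)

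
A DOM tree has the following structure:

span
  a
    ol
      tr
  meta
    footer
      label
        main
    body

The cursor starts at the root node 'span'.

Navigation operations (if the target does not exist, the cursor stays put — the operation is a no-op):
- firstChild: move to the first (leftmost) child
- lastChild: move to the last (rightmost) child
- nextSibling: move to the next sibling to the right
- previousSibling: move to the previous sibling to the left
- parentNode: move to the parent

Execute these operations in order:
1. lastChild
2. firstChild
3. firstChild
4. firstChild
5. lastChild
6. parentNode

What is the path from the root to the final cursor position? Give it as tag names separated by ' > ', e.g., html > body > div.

After 1 (lastChild): meta
After 2 (firstChild): footer
After 3 (firstChild): label
After 4 (firstChild): main
After 5 (lastChild): main (no-op, stayed)
After 6 (parentNode): label

Answer: span > meta > footer > label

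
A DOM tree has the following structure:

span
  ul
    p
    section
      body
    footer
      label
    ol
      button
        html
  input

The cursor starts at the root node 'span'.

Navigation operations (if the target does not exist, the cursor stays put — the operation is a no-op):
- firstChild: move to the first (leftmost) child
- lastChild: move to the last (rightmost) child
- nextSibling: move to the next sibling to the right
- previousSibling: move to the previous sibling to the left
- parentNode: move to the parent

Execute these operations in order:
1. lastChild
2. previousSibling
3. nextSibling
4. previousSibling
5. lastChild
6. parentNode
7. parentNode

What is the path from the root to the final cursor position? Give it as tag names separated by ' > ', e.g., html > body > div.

After 1 (lastChild): input
After 2 (previousSibling): ul
After 3 (nextSibling): input
After 4 (previousSibling): ul
After 5 (lastChild): ol
After 6 (parentNode): ul
After 7 (parentNode): span

Answer: span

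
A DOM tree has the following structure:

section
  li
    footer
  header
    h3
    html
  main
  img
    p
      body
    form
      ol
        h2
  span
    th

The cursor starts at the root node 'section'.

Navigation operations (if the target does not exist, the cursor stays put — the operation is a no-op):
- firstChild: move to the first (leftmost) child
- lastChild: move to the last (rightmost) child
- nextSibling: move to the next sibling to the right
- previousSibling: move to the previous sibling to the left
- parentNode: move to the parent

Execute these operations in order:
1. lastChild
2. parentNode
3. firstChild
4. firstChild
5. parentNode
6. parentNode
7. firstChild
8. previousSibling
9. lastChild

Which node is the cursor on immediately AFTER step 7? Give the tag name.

After 1 (lastChild): span
After 2 (parentNode): section
After 3 (firstChild): li
After 4 (firstChild): footer
After 5 (parentNode): li
After 6 (parentNode): section
After 7 (firstChild): li

Answer: li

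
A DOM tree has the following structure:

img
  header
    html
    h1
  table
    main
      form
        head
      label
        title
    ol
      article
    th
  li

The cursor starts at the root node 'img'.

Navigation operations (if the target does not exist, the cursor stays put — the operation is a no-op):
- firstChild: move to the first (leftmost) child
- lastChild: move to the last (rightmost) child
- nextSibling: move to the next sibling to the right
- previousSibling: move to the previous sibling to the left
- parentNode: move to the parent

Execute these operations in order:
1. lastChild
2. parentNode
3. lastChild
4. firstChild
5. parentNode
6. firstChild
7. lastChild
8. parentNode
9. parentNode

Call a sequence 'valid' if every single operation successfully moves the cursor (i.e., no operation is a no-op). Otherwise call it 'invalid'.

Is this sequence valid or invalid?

After 1 (lastChild): li
After 2 (parentNode): img
After 3 (lastChild): li
After 4 (firstChild): li (no-op, stayed)
After 5 (parentNode): img
After 6 (firstChild): header
After 7 (lastChild): h1
After 8 (parentNode): header
After 9 (parentNode): img

Answer: invalid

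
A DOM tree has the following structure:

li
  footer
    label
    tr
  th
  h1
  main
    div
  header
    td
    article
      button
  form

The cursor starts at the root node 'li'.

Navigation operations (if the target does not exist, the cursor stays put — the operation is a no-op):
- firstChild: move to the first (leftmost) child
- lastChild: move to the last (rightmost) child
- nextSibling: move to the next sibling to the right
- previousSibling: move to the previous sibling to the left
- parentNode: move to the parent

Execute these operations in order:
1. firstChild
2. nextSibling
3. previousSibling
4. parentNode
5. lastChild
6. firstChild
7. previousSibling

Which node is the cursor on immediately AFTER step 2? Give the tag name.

After 1 (firstChild): footer
After 2 (nextSibling): th

Answer: th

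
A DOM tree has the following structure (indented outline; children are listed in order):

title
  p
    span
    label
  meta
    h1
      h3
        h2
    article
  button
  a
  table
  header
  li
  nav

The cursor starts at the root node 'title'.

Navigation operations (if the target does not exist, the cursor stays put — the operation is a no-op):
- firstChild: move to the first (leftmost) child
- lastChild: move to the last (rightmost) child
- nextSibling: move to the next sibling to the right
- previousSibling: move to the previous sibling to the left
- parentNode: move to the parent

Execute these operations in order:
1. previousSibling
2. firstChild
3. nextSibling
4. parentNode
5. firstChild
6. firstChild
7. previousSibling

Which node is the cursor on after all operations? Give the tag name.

Answer: span

Derivation:
After 1 (previousSibling): title (no-op, stayed)
After 2 (firstChild): p
After 3 (nextSibling): meta
After 4 (parentNode): title
After 5 (firstChild): p
After 6 (firstChild): span
After 7 (previousSibling): span (no-op, stayed)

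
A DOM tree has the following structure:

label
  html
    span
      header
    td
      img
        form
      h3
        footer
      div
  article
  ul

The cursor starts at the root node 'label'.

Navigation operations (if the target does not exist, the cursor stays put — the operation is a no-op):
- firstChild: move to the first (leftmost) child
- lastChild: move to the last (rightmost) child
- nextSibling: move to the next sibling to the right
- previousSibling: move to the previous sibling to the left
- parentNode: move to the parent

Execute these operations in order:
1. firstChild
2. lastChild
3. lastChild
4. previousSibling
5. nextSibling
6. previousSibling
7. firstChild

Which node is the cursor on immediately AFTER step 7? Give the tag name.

Answer: footer

Derivation:
After 1 (firstChild): html
After 2 (lastChild): td
After 3 (lastChild): div
After 4 (previousSibling): h3
After 5 (nextSibling): div
After 6 (previousSibling): h3
After 7 (firstChild): footer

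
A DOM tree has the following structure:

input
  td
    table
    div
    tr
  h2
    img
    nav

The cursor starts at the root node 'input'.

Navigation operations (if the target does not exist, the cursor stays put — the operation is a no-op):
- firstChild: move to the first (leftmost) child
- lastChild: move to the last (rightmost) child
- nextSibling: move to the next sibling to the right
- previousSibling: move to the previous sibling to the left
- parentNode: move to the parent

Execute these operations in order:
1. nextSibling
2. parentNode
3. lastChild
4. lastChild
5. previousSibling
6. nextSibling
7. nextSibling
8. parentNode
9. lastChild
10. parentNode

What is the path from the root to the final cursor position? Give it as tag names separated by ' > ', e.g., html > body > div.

After 1 (nextSibling): input (no-op, stayed)
After 2 (parentNode): input (no-op, stayed)
After 3 (lastChild): h2
After 4 (lastChild): nav
After 5 (previousSibling): img
After 6 (nextSibling): nav
After 7 (nextSibling): nav (no-op, stayed)
After 8 (parentNode): h2
After 9 (lastChild): nav
After 10 (parentNode): h2

Answer: input > h2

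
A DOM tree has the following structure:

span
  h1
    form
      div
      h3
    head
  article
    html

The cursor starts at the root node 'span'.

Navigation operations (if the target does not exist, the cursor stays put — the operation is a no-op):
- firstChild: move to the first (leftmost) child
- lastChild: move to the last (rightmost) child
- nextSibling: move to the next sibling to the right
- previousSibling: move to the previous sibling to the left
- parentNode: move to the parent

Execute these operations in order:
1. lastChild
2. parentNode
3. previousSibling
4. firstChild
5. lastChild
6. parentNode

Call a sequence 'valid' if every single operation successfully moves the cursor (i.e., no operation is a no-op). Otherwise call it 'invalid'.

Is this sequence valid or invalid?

Answer: invalid

Derivation:
After 1 (lastChild): article
After 2 (parentNode): span
After 3 (previousSibling): span (no-op, stayed)
After 4 (firstChild): h1
After 5 (lastChild): head
After 6 (parentNode): h1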